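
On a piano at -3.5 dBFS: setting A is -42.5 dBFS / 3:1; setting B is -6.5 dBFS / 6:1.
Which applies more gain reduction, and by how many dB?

A: overshoot 39 dB → output overshoot 13 dB → GR 26 dB.
B: overshoot 3 dB → output overshoot 0.5 dB → GR 2.5 dB.
A reduces 23.5 dB more.

A, by 23.5 dB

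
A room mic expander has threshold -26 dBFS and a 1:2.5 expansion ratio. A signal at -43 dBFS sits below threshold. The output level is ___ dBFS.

Below threshold, a 1:2.5 expander applies gain = (2.5−1)×(T − x) of attenuation.
(2.5−1) × 17 = 25.5 dB, so output = -43 − 25.5 = -68.5 dBFS.

-68.5 dBFS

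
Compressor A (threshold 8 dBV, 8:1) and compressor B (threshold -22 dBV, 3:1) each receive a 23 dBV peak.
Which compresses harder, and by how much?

B, by 16.875 dB

A: 15 dB over, compressed to 1.875 dB over, so 13.125 dB of GR.
B: 45 dB over, compressed to 15 dB over, so 30 dB of GR.
Difference: 16.875 dB in favour of B.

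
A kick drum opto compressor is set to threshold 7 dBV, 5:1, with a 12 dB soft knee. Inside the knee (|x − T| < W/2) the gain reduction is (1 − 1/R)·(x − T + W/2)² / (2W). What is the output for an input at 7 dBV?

x − T + W/2 = 7 − 7 + 6 = 6.
GR = (1 − 1/5) × 6² / 24 = 0.8 × 36 / 24 = 1.2 dB.
Output = 7 − 1.2 = 5.8 dBV.

5.8 dBV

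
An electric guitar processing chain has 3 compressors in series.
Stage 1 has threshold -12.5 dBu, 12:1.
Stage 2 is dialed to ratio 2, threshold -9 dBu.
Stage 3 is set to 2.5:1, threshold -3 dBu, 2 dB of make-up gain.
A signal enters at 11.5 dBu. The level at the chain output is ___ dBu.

Stage 1: 11.5 dBu is 24 dB over -12.5 dBu; at 12:1 that becomes 2 dB over, giving -10.5 dBu.
Stage 2: -10.5 dBu is at or below the -9 dBu threshold — no compression; output -10.5 dBu.
Stage 3: -10.5 dBu ≤ -3 dBu, so stage 3 doesn't engage; make-up brings it to -8.5 dBu.

-8.5 dBu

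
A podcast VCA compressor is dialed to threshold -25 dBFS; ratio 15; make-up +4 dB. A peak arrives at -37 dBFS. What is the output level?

-37 dBFS is 12 dB below the -25 dBFS threshold, so no gain reduction is applied.
Make-up gain adds 4 dB: -37 + 4 = -33 dBFS.

-33 dBFS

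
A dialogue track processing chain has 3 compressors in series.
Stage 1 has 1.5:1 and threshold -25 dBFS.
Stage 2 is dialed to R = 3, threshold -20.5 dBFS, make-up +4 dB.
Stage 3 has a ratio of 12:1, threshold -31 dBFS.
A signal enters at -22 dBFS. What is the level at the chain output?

Stage 1: overshoot 3 dB → 3/1.5 = 2 dB → -23 dBFS.
Stage 2: below threshold (-23 ≤ -20.5); passes unchanged; make-up brings it to -19 dBFS.
Stage 3: 12 dB above -31 dBFS, reduced 12:1 to 1 dB above → -30 dBFS.

-30 dBFS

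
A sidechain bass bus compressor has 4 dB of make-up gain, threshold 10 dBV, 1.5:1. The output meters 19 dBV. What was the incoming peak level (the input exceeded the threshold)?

17.5 dBV

Before make-up, the level was 19 − 4 = 15 dBV.
The compressed level sits 15 − 10 = 5 dB over threshold.
Input overshoot = R × output overshoot = 7.5 dB → input = 10 + 7.5 = 17.5 dBV.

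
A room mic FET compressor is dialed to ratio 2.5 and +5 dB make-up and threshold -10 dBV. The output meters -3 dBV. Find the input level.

-5 dBV

Remove make-up: -3 − 5 = -8 dBV.
The compressed level sits -8 − (-10) = 2 dB over threshold.
Input overshoot = R × output overshoot = 5 dB → input = -10 + 5 = -5 dBV.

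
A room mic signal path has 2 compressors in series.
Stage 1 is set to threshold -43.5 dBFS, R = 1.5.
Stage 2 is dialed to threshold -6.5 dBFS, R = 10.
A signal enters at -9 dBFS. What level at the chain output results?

Stage 1: -9 dBFS is 34.5 dB over -43.5 dBFS; at 1.5:1 that becomes 23 dB over, giving -20.5 dBFS.
Stage 2: -20.5 dBFS is at or below the -6.5 dBFS threshold — no compression; output -20.5 dBFS.

-20.5 dBFS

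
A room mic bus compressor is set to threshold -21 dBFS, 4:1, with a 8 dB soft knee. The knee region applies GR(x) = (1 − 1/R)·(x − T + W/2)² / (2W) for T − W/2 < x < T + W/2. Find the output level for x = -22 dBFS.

x − T + W/2 = -22 − (-21) + 4 = 3.
GR = (1 − 1/4) × 3² / 16 = 0.75 × 9 / 16 = 0.421875 dB.
Output = -22 − 0.421875 = -22.421875 dBFS.

-22.421875 dBFS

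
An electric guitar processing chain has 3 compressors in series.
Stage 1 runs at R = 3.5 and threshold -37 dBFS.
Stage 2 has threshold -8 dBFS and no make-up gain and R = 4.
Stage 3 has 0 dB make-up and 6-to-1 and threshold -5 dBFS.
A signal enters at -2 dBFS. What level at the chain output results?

Stage 1: overshoot 35 dB → 35/3.5 = 10 dB → -27 dBFS.
Stage 2: below threshold (-27 ≤ -8); passes unchanged; output -27 dBFS.
Stage 3: -27 dBFS ≤ -5 dBFS, so stage 3 doesn't engage; output -27 dBFS.

-27 dBFS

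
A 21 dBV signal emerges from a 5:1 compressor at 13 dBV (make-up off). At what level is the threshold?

11 dBV

Input is 10 dB above T (since output overshoot × R = input overshoot: (13 − T)·5 = 21 − T gives T = 11 dBV).
Check: 11 + (21 − 11)/5 = 11 + 2 = 13 dBV. ✓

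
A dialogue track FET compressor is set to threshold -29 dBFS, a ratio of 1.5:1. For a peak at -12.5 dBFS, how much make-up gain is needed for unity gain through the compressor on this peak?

5.5 dB

Overshoot 16.5 dB → 16.5/1.5 = 11 dB after compression, so the compressed level is -29 + 11 = -18 dBFS.
Make-up = target − compressed = -12.5 − (-18) = 5.5 dB.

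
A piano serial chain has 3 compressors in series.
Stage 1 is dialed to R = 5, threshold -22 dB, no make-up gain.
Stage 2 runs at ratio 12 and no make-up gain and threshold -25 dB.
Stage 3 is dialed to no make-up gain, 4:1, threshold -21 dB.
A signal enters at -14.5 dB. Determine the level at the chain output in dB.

Stage 1: 7.5 dB above -22 dB, reduced 5:1 to 1.5 dB above → -20.5 dB.
Stage 2: overshoot 4.5 dB → 4.5/12 = 0.375 dB → -24.625 dB.
Stage 3: below threshold (-24.625 ≤ -21); passes unchanged; output -24.625 dB.

-24.625 dB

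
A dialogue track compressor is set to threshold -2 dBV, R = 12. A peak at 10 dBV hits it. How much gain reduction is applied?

10 dBV exceeds the threshold by 12 dB.
At 12:1, output sits 12/12 = 1 dB above threshold.
Gain reduction = 12 − 1 = 11 dB.

11 dB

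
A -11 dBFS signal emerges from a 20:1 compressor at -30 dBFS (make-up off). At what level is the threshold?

Input is 20 dB above T (since output overshoot × R = input overshoot: (-30 − T)·20 = -11 − T gives T = -31 dBFS).
Check: -31 + (-11 − (-31))/20 = -31 + 1 = -30 dBFS. ✓

-31 dBFS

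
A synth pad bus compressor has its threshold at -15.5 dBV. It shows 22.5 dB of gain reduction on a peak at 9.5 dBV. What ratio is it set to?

Input overshoot = 9.5 − (-15.5) = 25 dB.
Output overshoot = 25 − 22.5 = 2.5 dB.
Ratio = input overshoot / output overshoot = 25 / 2.5 = 10.

10:1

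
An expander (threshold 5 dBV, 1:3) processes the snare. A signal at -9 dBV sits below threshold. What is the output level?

-37 dBV

Below threshold, a 1:3 expander applies gain = (3−1)×(T − x) of attenuation.
(3−1) × 14 = 28 dB, so output = -9 − 28 = -37 dBV.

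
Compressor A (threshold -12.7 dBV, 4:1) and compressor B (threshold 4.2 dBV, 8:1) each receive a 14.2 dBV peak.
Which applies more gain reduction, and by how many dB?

A: GR = 26.9 − 26.9/4 = 20.175 dB.
B: GR = 10 − 10/8 = 8.75 dB.
A applies 11.425 dB more gain reduction.

A, by 11.425 dB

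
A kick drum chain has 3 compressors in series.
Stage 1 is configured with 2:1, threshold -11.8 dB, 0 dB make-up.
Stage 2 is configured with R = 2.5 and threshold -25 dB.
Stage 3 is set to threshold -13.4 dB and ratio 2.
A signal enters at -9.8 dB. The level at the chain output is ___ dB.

Stage 1: overshoot 2 dB → 2/2 = 1 dB → -10.8 dB.
Stage 2: 14.2 dB above -25 dB, reduced 2.5:1 to 5.68 dB above → -19.32 dB.
Stage 3: -19.32 dB ≤ -13.4 dB, so stage 3 doesn't engage; output -19.32 dB.

-19.32 dB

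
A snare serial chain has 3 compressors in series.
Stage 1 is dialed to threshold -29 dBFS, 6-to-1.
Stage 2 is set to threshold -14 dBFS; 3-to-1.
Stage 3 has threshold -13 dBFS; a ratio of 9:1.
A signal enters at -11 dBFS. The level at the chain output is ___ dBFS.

Stage 1: 18 dB above -29 dBFS, reduced 6:1 to 3 dB above → -26 dBFS.
Stage 2: below threshold (-26 ≤ -14); passes unchanged; output -26 dBFS.
Stage 3: -26 dBFS is at or below the -13 dBFS threshold — no compression; output -26 dBFS.

-26 dBFS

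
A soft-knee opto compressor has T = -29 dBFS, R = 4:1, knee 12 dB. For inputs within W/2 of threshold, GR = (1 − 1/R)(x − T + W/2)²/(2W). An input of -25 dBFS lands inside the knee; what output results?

-28.125 dBFS

x − T + W/2 = -25 − (-29) + 6 = 10.
GR = (1 − 1/4) × 10² / 24 = 0.75 × 100 / 24 = 3.125 dB.
Output = -25 − 3.125 = -28.125 dBFS.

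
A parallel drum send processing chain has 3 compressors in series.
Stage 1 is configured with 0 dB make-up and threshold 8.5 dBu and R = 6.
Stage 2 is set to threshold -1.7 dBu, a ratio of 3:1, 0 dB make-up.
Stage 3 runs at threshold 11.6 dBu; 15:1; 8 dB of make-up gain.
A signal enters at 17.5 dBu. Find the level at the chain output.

10.2 dBu

Stage 1: 17.5 dBu is 9 dB over 8.5 dBu; at 6:1 that becomes 1.5 dB over, giving 10 dBu.
Stage 2: 11.7 dB above -1.7 dBu, reduced 3:1 to 3.9 dB above → 2.2 dBu.
Stage 3: 2.2 dBu ≤ 11.6 dBu, so stage 3 doesn't engage; make-up brings it to 10.2 dBu.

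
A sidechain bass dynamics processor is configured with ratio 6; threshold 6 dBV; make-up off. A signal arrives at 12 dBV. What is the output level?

7 dBV

Overshoot: 12 − 6 = 6 dB.
At 6:1 the overshoot is divided by 6, leaving 1 dB above threshold.
Output = 6 + 1 = 7 dBV.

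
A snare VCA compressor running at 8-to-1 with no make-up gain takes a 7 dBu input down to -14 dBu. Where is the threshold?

-17 dBu

Let T be the threshold. Output overshoot = (input overshoot)/R, so -14 − T = (7 − T)/8.
8·(-14 − T) = 7 − T → 7·T = -112 − 7 = -119.
T = -119/7 = -17 dBu.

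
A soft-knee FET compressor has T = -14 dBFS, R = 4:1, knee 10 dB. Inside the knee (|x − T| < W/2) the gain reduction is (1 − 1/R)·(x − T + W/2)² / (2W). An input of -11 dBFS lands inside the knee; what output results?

x − T + W/2 = -11 − (-14) + 5 = 8.
GR = (1 − 1/4) × 8² / 20 = 0.75 × 64 / 20 = 2.4 dB.
Output = -11 − 2.4 = -13.4 dBFS.

-13.4 dBFS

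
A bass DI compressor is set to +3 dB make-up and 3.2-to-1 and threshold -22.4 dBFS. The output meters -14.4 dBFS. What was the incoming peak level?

Stripping the +3 dB make-up gives -17.4 dBFS at the gain stage.
That's 5 dB above the -22.4 dBFS threshold.
Before 3.2:1 compression the overshoot was 5 × 3.2 = 16 dB, so input = -22.4 + 16 = -6.4 dBFS.

-6.4 dBFS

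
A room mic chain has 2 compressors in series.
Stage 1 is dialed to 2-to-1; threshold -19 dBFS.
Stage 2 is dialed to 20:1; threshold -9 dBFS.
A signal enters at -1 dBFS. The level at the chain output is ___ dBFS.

Stage 1: -1 dBFS is 18 dB over -19 dBFS; at 2:1 that becomes 9 dB over, giving -10 dBFS.
Stage 2: -10 dBFS is at or below the -9 dBFS threshold — no compression; output -10 dBFS.

-10 dBFS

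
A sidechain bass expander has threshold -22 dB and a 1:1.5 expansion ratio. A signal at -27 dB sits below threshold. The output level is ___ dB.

-29.5 dB

Below threshold, a 1:1.5 expander applies gain = (1.5−1)×(T − x) of attenuation.
(1.5−1) × 5 = 2.5 dB, so output = -27 − 2.5 = -29.5 dB.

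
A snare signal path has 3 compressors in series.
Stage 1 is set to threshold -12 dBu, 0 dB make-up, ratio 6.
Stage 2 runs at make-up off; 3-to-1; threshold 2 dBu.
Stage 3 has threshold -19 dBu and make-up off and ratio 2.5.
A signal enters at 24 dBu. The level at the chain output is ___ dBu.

-13.8 dBu

Stage 1: 24 dBu is 36 dB over -12 dBu; at 6:1 that becomes 6 dB over, giving -6 dBu.
Stage 2: -6 dBu ≤ 2 dBu, so stage 2 doesn't engage; output -6 dBu.
Stage 3: overshoot 13 dB → 13/2.5 = 5.2 dB → -13.8 dBu.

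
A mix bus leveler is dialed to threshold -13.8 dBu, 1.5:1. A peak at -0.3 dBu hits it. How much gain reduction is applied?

Overshoot = -0.3 − (-13.8) = 13.5 dB.
A 1.5:1 ratio leaves 9 dB of that excess.
So the signal is attenuated by 13.5 − 9 = 4.5 dB.

4.5 dB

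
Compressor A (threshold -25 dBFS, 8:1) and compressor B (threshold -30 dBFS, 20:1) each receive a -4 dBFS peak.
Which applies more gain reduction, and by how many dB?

A: overshoot 21 dB → output overshoot 2.625 dB → GR 18.375 dB.
B: overshoot 26 dB → output overshoot 1.3 dB → GR 24.7 dB.
Difference: 6.325 dB in favour of B.

B, by 6.325 dB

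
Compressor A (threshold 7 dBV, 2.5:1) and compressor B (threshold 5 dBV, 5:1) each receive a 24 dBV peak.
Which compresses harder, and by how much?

A: GR = 17 − 17/2.5 = 10.2 dB.
B: GR = 19 − 19/5 = 15.2 dB.
B applies 5 dB more gain reduction.

B, by 5 dB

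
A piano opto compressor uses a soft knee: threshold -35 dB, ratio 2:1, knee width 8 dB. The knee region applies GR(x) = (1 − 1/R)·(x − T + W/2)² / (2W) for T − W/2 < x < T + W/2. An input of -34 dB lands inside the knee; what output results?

-34.78125 dB

x − T + W/2 = -34 − (-35) + 4 = 5.
GR = (1 − 1/2) × 5² / 16 = 0.5 × 25 / 16 = 0.78125 dB.
Output = -34 − 0.78125 = -34.78125 dB.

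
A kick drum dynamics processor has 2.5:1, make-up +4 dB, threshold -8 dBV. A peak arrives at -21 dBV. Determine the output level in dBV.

-17 dBV

-21 dBV is 13 dB below the -8 dBV threshold, so no gain reduction is applied.
Make-up gain adds 4 dB: -21 + 4 = -17 dBV.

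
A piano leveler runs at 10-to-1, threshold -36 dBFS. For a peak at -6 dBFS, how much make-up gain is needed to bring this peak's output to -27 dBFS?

6 dB

The peak compresses to -36 + 30/10 = -33 dBFS.
To reach -27 dBFS requires -27 − (-33) = 6 dB of make-up.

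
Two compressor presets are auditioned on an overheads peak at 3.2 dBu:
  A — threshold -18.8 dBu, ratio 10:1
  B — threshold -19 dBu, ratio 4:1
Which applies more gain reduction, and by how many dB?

A, by 3.15 dB

A: overshoot 22 dB → output overshoot 2.2 dB → GR 19.8 dB.
B: overshoot 22.2 dB → output overshoot 5.55 dB → GR 16.65 dB.
A applies 3.15 dB more gain reduction.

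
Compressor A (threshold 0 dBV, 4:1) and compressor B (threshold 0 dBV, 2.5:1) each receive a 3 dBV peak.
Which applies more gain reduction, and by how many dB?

A: 3 dB over, compressed to 0.75 dB over, so 2.25 dB of GR.
B: 3 dB over, compressed to 1.2 dB over, so 1.8 dB of GR.
A applies 0.45 dB more gain reduction.

A, by 0.45 dB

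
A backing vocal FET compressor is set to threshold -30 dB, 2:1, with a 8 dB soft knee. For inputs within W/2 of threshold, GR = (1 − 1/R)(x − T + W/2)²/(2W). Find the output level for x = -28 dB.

x − T + W/2 = -28 − (-30) + 4 = 6.
GR = (1 − 1/2) × 6² / 16 = 0.5 × 36 / 16 = 1.125 dB.
Output = -28 − 1.125 = -29.125 dB.

-29.125 dB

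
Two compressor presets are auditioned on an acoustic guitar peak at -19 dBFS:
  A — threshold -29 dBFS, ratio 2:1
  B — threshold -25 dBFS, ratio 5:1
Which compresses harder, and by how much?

A: GR = 10 − 10/2 = 5 dB.
B: GR = 6 − 6/5 = 4.8 dB.
A applies 0.2 dB more gain reduction.

A, by 0.2 dB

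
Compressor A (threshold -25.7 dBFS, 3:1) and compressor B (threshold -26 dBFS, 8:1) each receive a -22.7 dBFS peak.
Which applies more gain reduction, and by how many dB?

B, by 0.8875 dB

A: overshoot 3 dB → output overshoot 1 dB → GR 2 dB.
B: overshoot 3.3 dB → output overshoot 0.4125 dB → GR 2.8875 dB.
Difference: 0.8875 dB in favour of B.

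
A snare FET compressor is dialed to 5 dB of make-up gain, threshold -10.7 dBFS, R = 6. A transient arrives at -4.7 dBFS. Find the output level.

-4.7 dBFS

Overshoot: -4.7 − (-10.7) = 6 dB.
At 6:1 the overshoot is divided by 6, leaving 1 dB above threshold.
So the level is -10.7 + 1 = -9.7 dBFS; make-up adds 5 dB, giving -4.7 dBFS.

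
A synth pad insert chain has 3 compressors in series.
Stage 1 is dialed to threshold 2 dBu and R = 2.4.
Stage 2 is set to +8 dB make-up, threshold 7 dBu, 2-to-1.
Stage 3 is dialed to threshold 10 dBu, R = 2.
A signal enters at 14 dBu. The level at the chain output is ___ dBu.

12.5 dBu

Stage 1: 12 dB above 2 dBu, reduced 2.4:1 to 5 dB above → 7 dBu.
Stage 2: below threshold (7 ≤ 7); passes unchanged; make-up brings it to 15 dBu.
Stage 3: 5 dB above 10 dBu, reduced 2:1 to 2.5 dB above → 12.5 dBu.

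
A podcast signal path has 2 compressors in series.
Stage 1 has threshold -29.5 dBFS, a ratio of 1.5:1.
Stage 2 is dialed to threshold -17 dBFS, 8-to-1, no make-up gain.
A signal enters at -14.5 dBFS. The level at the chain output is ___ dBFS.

-19.5 dBFS

Stage 1: 15 dB above -29.5 dBFS, reduced 1.5:1 to 10 dB above → -19.5 dBFS.
Stage 2: -19.5 dBFS ≤ -17 dBFS, so stage 2 doesn't engage; output -19.5 dBFS.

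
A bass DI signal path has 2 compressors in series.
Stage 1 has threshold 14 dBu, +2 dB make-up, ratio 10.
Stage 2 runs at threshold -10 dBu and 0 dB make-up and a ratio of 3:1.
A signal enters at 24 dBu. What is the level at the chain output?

Stage 1: 24 dBu is 10 dB over 14 dBu; at 10:1 that becomes 1 dB over, giving 15 dBu; +2 dB make-up → 17 dBu.
Stage 2: 17 dBu is 27 dB over -10 dBu; at 3:1 that becomes 9 dB over, giving -1 dBu.

-1 dBu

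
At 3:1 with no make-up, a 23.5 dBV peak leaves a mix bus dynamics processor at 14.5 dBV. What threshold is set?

Input is 13.5 dB above T (since output overshoot × R = input overshoot: (14.5 − T)·3 = 23.5 − T gives T = 10 dBV).
Check: 10 + (23.5 − 10)/3 = 10 + 4.5 = 14.5 dBV. ✓

10 dBV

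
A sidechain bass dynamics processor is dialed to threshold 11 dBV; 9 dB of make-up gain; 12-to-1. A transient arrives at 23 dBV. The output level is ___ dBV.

21 dBV

23 dBV sits 12 dB over threshold.
12:1 compression reduces that to 12/12 = 1 dB over.
Output = 11 + 1 = 12 dBV; make-up adds 9 dB, giving 21 dBV.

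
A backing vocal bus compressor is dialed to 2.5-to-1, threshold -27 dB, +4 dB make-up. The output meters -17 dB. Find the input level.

-12 dB

Remove make-up: -17 − 4 = -21 dB.
Post-compression overshoot = -21 − (-27) = 6 dB.
Before 2.5:1 compression the overshoot was 6 × 2.5 = 15 dB, so input = -27 + 15 = -12 dB.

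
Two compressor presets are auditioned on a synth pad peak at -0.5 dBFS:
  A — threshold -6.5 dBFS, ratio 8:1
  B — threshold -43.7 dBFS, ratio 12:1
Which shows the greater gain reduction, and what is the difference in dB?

B, by 34.35 dB

A: overshoot 6 dB → output overshoot 0.75 dB → GR 5.25 dB.
B: overshoot 43.2 dB → output overshoot 3.6 dB → GR 39.6 dB.
Difference: 34.35 dB in favour of B.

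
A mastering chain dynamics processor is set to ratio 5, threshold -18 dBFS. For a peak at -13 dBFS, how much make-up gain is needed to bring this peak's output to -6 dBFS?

Without make-up, output = threshold + overshoot/5 = -18 + 1 = -17 dBFS.
Gap to target: 11 dB.

11 dB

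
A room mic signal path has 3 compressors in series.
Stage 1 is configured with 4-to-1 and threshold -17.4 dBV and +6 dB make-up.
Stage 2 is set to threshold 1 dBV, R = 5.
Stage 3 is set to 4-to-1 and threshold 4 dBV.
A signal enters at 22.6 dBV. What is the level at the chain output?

Stage 1: 22.6 dBV is 40 dB over -17.4 dBV; at 4:1 that becomes 10 dB over, giving -7.4 dBV; +6 dB make-up → -1.4 dBV.
Stage 2: -1.4 dBV is at or below the 1 dBV threshold — no compression; output -1.4 dBV.
Stage 3: -1.4 dBV ≤ 4 dBV, so stage 3 doesn't engage; output -1.4 dBV.

-1.4 dBV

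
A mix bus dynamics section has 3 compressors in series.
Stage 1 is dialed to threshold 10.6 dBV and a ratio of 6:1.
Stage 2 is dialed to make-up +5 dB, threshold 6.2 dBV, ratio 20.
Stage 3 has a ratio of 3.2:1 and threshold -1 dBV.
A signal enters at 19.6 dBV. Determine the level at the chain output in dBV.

Stage 1: overshoot 9 dB → 9/6 = 1.5 dB → 12.1 dBV.
Stage 2: overshoot 5.9 dB → 5.9/20 = 0.295 dB → 6.495 dBV; +5 dB make-up → 11.495 dBV.
Stage 3: 12.495 dB above -1 dBV, reduced 3.2:1 to 3.904688 dB above → 2.904688 dBV.

2.904688 dBV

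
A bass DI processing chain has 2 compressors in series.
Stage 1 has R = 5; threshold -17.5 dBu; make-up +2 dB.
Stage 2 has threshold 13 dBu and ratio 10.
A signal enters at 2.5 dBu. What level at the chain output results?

Stage 1: 20 dB above -17.5 dBu, reduced 5:1 to 4 dB above → -13.5 dBu; +2 dB make-up → -11.5 dBu.
Stage 2: -11.5 dBu ≤ 13 dBu, so stage 2 doesn't engage; output -11.5 dBu.

-11.5 dBu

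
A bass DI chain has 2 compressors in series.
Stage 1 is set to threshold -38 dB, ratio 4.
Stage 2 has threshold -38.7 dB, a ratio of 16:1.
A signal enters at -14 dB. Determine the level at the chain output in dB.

Stage 1: overshoot 24 dB → 24/4 = 6 dB → -32 dB.
Stage 2: overshoot 6.7 dB → 6.7/16 = 0.41875 dB → -38.28125 dB.

-38.28125 dB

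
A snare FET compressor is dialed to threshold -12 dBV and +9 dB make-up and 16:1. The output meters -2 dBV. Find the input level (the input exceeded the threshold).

4 dBV

Remove make-up: -2 − 9 = -11 dBV.
That's 1 dB above the -12 dBV threshold.
Before 16:1 compression the overshoot was 1 × 16 = 16 dB, so input = -12 + 16 = 4 dBV.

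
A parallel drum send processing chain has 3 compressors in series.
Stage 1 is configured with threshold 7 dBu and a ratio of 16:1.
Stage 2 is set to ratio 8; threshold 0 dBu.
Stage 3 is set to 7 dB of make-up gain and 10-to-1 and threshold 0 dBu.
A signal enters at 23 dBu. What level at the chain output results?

Stage 1: overshoot 16 dB → 16/16 = 1 dB → 8 dBu.
Stage 2: 8 dB above 0 dBu, reduced 8:1 to 1 dB above → 1 dBu.
Stage 3: overshoot 1 dB → 1/10 = 0.1 dB → 0.1 dBu; +7 dB make-up → 7.1 dBu.

7.1 dBu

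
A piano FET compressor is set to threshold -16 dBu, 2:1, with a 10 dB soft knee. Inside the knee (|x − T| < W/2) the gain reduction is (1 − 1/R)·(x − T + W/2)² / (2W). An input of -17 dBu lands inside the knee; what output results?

x − T + W/2 = -17 − (-16) + 5 = 4.
GR = (1 − 1/2) × 4² / 20 = 0.5 × 16 / 20 = 0.4 dB.
Output = -17 − 0.4 = -17.4 dBu.

-17.4 dBu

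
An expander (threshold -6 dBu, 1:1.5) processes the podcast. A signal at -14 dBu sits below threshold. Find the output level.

Undershoot = (-6) − (-14) = 8 dB.
At 1:1.5, that expands to 12 dB under threshold.
Output = -6 − 12 = -18 dBu.

-18 dBu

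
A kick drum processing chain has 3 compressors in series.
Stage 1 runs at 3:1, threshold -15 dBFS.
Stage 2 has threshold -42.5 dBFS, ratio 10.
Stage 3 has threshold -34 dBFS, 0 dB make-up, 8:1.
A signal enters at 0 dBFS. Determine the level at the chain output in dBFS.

-39.25 dBFS

Stage 1: 15 dB above -15 dBFS, reduced 3:1 to 5 dB above → -10 dBFS.
Stage 2: -10 dBFS is 32.5 dB over -42.5 dBFS; at 10:1 that becomes 3.25 dB over, giving -39.25 dBFS.
Stage 3: -39.25 dBFS is at or below the -34 dBFS threshold — no compression; output -39.25 dBFS.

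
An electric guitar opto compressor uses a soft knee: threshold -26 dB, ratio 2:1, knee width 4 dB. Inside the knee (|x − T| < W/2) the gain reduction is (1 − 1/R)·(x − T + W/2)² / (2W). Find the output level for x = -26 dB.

x − T + W/2 = -26 − (-26) + 2 = 2.
GR = (1 − 1/2) × 2² / 8 = 0.5 × 4 / 8 = 0.25 dB.
Output = -26 − 0.25 = -26.25 dB.

-26.25 dB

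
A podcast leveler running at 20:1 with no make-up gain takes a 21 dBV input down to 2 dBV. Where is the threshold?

Let T be the threshold. Output overshoot = (input overshoot)/R, so 2 − T = (21 − T)/20.
20·(2 − T) = 21 − T → 19·T = 40 − 21 = 19.
T = 19/19 = 1 dBV.

1 dBV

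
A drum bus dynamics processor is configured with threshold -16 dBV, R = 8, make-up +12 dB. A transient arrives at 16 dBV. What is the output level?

Overshoot: 16 − (-16) = 32 dB.
At 8:1 the overshoot is divided by 8, leaving 4 dB above threshold.
Output = -16 + 4 = -12 dBV; make-up adds 12 dB, giving 0 dBV.

0 dBV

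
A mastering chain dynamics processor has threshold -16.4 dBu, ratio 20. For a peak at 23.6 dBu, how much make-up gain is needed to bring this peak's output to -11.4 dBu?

Overshoot 40 dB → 40/20 = 2 dB after compression, so the compressed level is -16.4 + 2 = -14.4 dBu.
Make-up = target − compressed = -11.4 − (-14.4) = 3 dB.

3 dB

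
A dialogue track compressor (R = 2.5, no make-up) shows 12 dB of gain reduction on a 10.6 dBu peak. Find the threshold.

-9.4 dBu

Input is 20 dB above T (since output overshoot × R = input overshoot: (-1.4 − T)·2.5 = 10.6 − T gives T = -9.4 dBu).
Check: -9.4 + (10.6 − (-9.4))/2.5 = -9.4 + 8 = -1.4 dBu. ✓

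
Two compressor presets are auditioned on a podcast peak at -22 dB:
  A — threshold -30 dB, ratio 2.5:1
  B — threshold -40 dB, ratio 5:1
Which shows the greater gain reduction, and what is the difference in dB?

A: 8 dB over, compressed to 3.2 dB over, so 4.8 dB of GR.
B: 18 dB over, compressed to 3.6 dB over, so 14.4 dB of GR.
B reduces 9.6 dB more.

B, by 9.6 dB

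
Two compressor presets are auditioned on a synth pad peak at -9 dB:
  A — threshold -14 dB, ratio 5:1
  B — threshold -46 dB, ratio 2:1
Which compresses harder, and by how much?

B, by 14.5 dB

A: GR = 5 − 5/5 = 4 dB.
B: GR = 37 − 37/2 = 18.5 dB.
B applies 14.5 dB more gain reduction.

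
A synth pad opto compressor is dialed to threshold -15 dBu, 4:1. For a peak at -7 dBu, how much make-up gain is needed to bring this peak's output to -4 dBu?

Without make-up, output = threshold + overshoot/4 = -15 + 2 = -13 dBu.
Gap to target: 9 dB.

9 dB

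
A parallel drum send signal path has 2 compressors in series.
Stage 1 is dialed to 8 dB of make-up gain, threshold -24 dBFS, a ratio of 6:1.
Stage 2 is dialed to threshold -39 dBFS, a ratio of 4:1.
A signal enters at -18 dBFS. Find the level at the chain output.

Stage 1: overshoot 6 dB → 6/6 = 1 dB → -23 dBFS; +8 dB make-up → -15 dBFS.
Stage 2: 24 dB above -39 dBFS, reduced 4:1 to 6 dB above → -33 dBFS.

-33 dBFS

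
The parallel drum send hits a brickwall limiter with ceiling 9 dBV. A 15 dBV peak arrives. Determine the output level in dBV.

9 dBV

A brickwall limiter is an ∞:1 compressor: any input above the ceiling is clamped to 9 dBV.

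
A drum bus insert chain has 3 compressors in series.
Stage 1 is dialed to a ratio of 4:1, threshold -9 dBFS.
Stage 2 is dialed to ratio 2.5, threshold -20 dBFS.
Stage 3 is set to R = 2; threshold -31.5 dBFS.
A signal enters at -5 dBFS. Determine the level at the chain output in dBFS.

Stage 1: overshoot 4 dB → 4/4 = 1 dB → -8 dBFS.
Stage 2: 12 dB above -20 dBFS, reduced 2.5:1 to 4.8 dB above → -15.2 dBFS.
Stage 3: 16.3 dB above -31.5 dBFS, reduced 2:1 to 8.15 dB above → -23.35 dBFS.

-23.35 dBFS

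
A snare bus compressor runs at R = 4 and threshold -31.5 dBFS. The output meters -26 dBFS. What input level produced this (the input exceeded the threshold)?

-9.5 dBFS

Post-compression overshoot = -26 − (-31.5) = 5.5 dB.
Undo the ratio: input overshoot = 5.5 × 4 = 22 dB, giving input = -9.5 dBFS.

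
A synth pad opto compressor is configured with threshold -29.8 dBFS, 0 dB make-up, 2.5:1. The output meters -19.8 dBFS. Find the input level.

That's 10 dB above the -29.8 dBFS threshold.
Input overshoot = R × output overshoot = 25 dB → input = -29.8 + 25 = -4.8 dBFS.

-4.8 dBFS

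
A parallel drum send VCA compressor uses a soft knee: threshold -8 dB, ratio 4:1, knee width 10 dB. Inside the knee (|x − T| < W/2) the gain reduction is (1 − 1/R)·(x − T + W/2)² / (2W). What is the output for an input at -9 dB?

x − T + W/2 = -9 − (-8) + 5 = 4.
GR = (1 − 1/4) × 4² / 20 = 0.75 × 16 / 20 = 0.6 dB.
Output = -9 − 0.6 = -9.6 dB.

-9.6 dB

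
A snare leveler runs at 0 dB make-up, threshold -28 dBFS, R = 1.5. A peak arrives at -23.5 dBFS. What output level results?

-25 dBFS

-23.5 dBFS sits 4.5 dB over threshold.
The 4.5 dB excess becomes 3 dB after 1.5:1 reduction.
Output = -28 + 3 = -25 dBFS.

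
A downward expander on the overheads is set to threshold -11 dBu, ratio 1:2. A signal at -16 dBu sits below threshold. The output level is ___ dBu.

Below threshold, a 1:2 expander applies gain = (2−1)×(T − x) of attenuation.
(2−1) × 5 = 5 dB, so output = -16 − 5 = -21 dBu.

-21 dBu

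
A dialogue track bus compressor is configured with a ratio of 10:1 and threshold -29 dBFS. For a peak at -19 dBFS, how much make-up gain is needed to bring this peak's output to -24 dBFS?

Overshoot 10 dB → 10/10 = 1 dB after compression, so the compressed level is -29 + 1 = -28 dBFS.
Make-up = target − compressed = -24 − (-28) = 4 dB.

4 dB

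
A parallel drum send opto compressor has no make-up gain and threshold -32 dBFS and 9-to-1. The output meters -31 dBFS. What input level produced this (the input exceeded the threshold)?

-23 dBFS

The compressed level sits -31 − (-32) = 1 dB over threshold.
Undo the ratio: input overshoot = 1 × 9 = 9 dB, giving input = -23 dBFS.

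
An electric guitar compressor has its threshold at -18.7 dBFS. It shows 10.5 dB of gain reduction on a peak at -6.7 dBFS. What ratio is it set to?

8:1

Input overshoot = -6.7 − (-18.7) = 12 dB.
Output overshoot = 12 − 10.5 = 1.5 dB.
Ratio = input overshoot / output overshoot = 12 / 1.5 = 8.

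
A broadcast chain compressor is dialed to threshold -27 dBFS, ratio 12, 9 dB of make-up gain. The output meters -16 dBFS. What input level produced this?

Before make-up, the level was -16 − 9 = -25 dBFS.
The compressed level sits -25 − (-27) = 2 dB over threshold.
Undo the ratio: input overshoot = 2 × 12 = 24 dB, giving input = -3 dBFS.

-3 dBFS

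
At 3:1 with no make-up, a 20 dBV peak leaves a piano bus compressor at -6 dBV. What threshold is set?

Input is 39 dB above T (since output overshoot × R = input overshoot: (-6 − T)·3 = 20 − T gives T = -19 dBV).
Check: -19 + (20 − (-19))/3 = -19 + 13 = -6 dBV. ✓

-19 dBV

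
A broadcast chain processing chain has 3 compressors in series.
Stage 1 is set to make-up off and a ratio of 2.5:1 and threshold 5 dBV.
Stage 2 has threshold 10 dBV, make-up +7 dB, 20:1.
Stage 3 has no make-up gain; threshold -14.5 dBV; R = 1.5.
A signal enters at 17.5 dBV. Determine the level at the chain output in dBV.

6.5 dBV

Stage 1: overshoot 12.5 dB → 12.5/2.5 = 5 dB → 10 dBV.
Stage 2: 10 dBV ≤ 10 dBV, so stage 2 doesn't engage; make-up brings it to 17 dBV.
Stage 3: 17 dBV is 31.5 dB over -14.5 dBV; at 1.5:1 that becomes 21 dB over, giving 6.5 dBV.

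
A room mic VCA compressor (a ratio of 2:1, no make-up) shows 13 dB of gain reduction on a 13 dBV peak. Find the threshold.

Input is 26 dB above T (since output overshoot × R = input overshoot: (0 − T)·2 = 13 − T gives T = -13 dBV).
Check: -13 + (13 − (-13))/2 = -13 + 13 = 0 dBV. ✓

-13 dBV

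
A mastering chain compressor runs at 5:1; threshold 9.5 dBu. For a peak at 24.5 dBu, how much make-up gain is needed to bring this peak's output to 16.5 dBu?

4 dB

Overshoot 15 dB → 15/5 = 3 dB after compression, so the compressed level is 9.5 + 3 = 12.5 dBu.
Make-up = target − compressed = 16.5 − 12.5 = 4 dB.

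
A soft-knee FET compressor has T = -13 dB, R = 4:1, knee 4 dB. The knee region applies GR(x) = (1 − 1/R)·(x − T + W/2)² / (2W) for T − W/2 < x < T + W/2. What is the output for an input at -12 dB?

-12.84375 dB

x − T + W/2 = -12 − (-13) + 2 = 3.
GR = (1 − 1/4) × 3² / 8 = 0.75 × 9 / 8 = 0.84375 dB.
Output = -12 − 0.84375 = -12.84375 dB.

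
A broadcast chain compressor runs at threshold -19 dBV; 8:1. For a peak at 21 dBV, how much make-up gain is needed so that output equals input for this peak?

35 dB

Overshoot 40 dB → 40/8 = 5 dB after compression, so the compressed level is -19 + 5 = -14 dBV.
Make-up = target − compressed = 21 − (-14) = 35 dB.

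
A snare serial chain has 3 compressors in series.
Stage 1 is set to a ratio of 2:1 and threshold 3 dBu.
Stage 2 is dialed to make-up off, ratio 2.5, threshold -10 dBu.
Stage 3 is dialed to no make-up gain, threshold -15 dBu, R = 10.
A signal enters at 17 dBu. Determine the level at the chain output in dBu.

-13.7 dBu

Stage 1: 17 dBu is 14 dB over 3 dBu; at 2:1 that becomes 7 dB over, giving 10 dBu.
Stage 2: 10 dBu is 20 dB over -10 dBu; at 2.5:1 that becomes 8 dB over, giving -2 dBu.
Stage 3: 13 dB above -15 dBu, reduced 10:1 to 1.3 dB above → -13.7 dBu.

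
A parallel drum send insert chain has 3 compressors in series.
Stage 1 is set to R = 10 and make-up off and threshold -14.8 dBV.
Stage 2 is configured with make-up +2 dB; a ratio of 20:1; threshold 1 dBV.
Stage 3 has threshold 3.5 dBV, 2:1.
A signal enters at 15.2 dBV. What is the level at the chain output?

-9.8 dBV

Stage 1: overshoot 30 dB → 30/10 = 3 dB → -11.8 dBV.
Stage 2: -11.8 dBV ≤ 1 dBV, so stage 2 doesn't engage; make-up brings it to -9.8 dBV.
Stage 3: -9.8 dBV is at or below the 3.5 dBV threshold — no compression; output -9.8 dBV.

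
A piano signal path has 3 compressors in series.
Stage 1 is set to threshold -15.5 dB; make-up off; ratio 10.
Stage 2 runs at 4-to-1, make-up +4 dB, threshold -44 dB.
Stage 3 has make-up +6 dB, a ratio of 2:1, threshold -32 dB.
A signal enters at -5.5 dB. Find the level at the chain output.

Stage 1: overshoot 10 dB → 10/10 = 1 dB → -14.5 dB.
Stage 2: overshoot 29.5 dB → 29.5/4 = 7.375 dB → -36.625 dB; +4 dB make-up → -32.625 dB.
Stage 3: -32.625 dB ≤ -32 dB, so stage 3 doesn't engage; make-up brings it to -26.625 dB.

-26.625 dB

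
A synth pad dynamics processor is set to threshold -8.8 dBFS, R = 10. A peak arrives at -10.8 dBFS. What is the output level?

-10.8 dBFS is 2 dB below the -8.8 dBFS threshold, so no gain reduction is applied.
Output = input = -10.8 dBFS.

-10.8 dBFS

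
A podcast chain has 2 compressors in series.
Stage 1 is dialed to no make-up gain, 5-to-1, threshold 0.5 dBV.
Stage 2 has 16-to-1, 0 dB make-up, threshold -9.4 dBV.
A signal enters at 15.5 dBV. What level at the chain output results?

Stage 1: 15.5 dBV is 15 dB over 0.5 dBV; at 5:1 that becomes 3 dB over, giving 3.5 dBV.
Stage 2: 3.5 dBV is 12.9 dB over -9.4 dBV; at 16:1 that becomes 0.80625 dB over, giving -8.59375 dBV.

-8.59375 dBV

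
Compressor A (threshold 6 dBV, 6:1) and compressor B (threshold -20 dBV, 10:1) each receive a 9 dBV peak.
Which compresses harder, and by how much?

A: overshoot 3 dB → output overshoot 0.5 dB → GR 2.5 dB.
B: overshoot 29 dB → output overshoot 2.9 dB → GR 26.1 dB.
B reduces 23.6 dB more.

B, by 23.6 dB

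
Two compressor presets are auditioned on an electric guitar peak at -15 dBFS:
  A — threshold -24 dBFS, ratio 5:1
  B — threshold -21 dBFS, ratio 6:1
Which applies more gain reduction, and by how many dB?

A, by 2.2 dB

A: 9 dB over, compressed to 1.8 dB over, so 7.2 dB of GR.
B: 6 dB over, compressed to 1 dB over, so 5 dB of GR.
Difference: 2.2 dB in favour of A.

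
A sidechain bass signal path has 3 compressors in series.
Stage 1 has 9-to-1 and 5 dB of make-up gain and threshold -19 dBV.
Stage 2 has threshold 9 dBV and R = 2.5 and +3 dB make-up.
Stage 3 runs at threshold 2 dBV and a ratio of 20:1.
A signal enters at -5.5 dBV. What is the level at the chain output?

-9.5 dBV

Stage 1: 13.5 dB above -19 dBV, reduced 9:1 to 1.5 dB above → -17.5 dBV; +5 dB make-up → -12.5 dBV.
Stage 2: below threshold (-12.5 ≤ 9); passes unchanged; make-up brings it to -9.5 dBV.
Stage 3: -9.5 dBV ≤ 2 dBV, so stage 3 doesn't engage; output -9.5 dBV.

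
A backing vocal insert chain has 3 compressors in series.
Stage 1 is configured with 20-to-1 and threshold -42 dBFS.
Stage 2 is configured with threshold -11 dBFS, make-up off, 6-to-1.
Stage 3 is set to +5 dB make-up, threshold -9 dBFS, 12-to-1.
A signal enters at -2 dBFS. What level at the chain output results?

Stage 1: overshoot 40 dB → 40/20 = 2 dB → -40 dBFS.
Stage 2: -40 dBFS ≤ -11 dBFS, so stage 2 doesn't engage; output -40 dBFS.
Stage 3: -40 dBFS ≤ -9 dBFS, so stage 3 doesn't engage; make-up brings it to -35 dBFS.

-35 dBFS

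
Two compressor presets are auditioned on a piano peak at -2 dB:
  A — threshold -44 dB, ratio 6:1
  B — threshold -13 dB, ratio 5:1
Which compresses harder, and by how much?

A: GR = 42 − 42/6 = 35 dB.
B: GR = 11 − 11/5 = 8.8 dB.
Difference: 26.2 dB in favour of A.

A, by 26.2 dB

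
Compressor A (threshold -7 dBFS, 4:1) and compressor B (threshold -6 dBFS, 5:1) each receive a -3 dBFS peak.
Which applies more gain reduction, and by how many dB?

A: GR = 4 − 4/4 = 3 dB.
B: GR = 3 − 3/5 = 2.4 dB.
A applies 0.6 dB more gain reduction.

A, by 0.6 dB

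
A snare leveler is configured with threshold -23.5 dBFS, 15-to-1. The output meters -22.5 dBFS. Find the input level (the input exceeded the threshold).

The compressed level sits -22.5 − (-23.5) = 1 dB over threshold.
Undo the ratio: input overshoot = 1 × 15 = 15 dB, giving input = -8.5 dBFS.

-8.5 dBFS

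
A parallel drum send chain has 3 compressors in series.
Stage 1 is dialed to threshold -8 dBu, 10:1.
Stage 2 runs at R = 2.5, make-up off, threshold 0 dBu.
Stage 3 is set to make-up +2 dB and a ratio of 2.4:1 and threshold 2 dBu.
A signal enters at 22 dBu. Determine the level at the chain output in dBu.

Stage 1: overshoot 30 dB → 30/10 = 3 dB → -5 dBu.
Stage 2: below threshold (-5 ≤ 0); passes unchanged; output -5 dBu.
Stage 3: below threshold (-5 ≤ 2); passes unchanged; make-up brings it to -3 dBu.

-3 dBu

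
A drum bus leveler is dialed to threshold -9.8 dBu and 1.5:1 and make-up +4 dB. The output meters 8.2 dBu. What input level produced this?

Before make-up, the level was 8.2 − 4 = 4.2 dBu.
Post-compression overshoot = 4.2 − (-9.8) = 14 dB.
Undo the ratio: input overshoot = 14 × 1.5 = 21 dB, giving input = 11.2 dBu.

11.2 dBu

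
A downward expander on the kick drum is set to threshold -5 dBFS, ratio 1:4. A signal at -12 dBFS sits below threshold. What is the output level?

Below threshold, a 1:4 expander applies gain = (4−1)×(T − x) of attenuation.
(4−1) × 7 = 21 dB, so output = -12 − 21 = -33 dBFS.

-33 dBFS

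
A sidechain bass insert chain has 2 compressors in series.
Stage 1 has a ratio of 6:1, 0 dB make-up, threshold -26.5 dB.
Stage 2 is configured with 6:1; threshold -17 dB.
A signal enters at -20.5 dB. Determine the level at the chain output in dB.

Stage 1: -20.5 dB is 6 dB over -26.5 dB; at 6:1 that becomes 1 dB over, giving -25.5 dB.
Stage 2: -25.5 dB is at or below the -17 dB threshold — no compression; output -25.5 dB.

-25.5 dB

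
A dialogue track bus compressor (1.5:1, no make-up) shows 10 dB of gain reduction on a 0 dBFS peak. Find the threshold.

Input is 30 dB above T (since output overshoot × R = input overshoot: (-10 − T)·1.5 = 0 − T gives T = -30 dBFS).
Check: -30 + (0 − (-30))/1.5 = -30 + 20 = -10 dBFS. ✓

-30 dBFS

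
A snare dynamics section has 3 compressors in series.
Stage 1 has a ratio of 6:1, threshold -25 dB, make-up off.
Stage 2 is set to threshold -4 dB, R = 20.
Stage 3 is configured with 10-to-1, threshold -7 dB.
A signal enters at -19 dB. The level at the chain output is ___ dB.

-24 dB

Stage 1: 6 dB above -25 dB, reduced 6:1 to 1 dB above → -24 dB.
Stage 2: -24 dB ≤ -4 dB, so stage 2 doesn't engage; output -24 dB.
Stage 3: -24 dB ≤ -7 dB, so stage 3 doesn't engage; output -24 dB.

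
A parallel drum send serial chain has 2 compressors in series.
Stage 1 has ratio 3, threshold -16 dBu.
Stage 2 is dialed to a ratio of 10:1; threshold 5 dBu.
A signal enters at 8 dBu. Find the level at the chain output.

-8 dBu

Stage 1: 24 dB above -16 dBu, reduced 3:1 to 8 dB above → -8 dBu.
Stage 2: -8 dBu ≤ 5 dBu, so stage 2 doesn't engage; output -8 dBu.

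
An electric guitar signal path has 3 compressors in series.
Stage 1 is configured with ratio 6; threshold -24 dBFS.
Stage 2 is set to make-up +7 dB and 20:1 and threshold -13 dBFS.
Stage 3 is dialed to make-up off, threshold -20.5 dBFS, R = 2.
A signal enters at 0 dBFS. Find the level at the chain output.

-16.75 dBFS

Stage 1: 0 dBFS is 24 dB over -24 dBFS; at 6:1 that becomes 4 dB over, giving -20 dBFS.
Stage 2: -20 dBFS ≤ -13 dBFS, so stage 2 doesn't engage; make-up brings it to -13 dBFS.
Stage 3: 7.5 dB above -20.5 dBFS, reduced 2:1 to 3.75 dB above → -16.75 dBFS.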